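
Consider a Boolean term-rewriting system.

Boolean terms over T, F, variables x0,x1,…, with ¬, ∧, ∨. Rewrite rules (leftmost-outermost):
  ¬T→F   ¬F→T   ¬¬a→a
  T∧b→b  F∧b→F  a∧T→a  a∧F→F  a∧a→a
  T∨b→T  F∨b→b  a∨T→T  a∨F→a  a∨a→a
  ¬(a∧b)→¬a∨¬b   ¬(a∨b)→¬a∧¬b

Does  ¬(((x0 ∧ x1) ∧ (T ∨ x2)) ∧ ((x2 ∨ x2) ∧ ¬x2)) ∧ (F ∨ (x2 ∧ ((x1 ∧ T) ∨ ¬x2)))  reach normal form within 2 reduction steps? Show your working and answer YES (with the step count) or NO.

  start: ¬(((x0 ∧ x1) ∧ (T ∨ x2)) ∧ ((x2 ∨ x2) ∧ ¬x2)) ∧ (F ∨ (x2 ∧ ((x1 ∧ T) ∨ ¬x2)))
  step 1: (¬((x0 ∧ x1) ∧ (T ∨ x2)) ∨ ¬((x2 ∨ x2) ∧ ¬x2)) ∧ (F ∨ (x2 ∧ ((x1 ∧ T) ∨ ¬x2)))
  step 2: ((¬(x0 ∧ x1) ∨ ¬(T ∨ x2)) ∨ ¬((x2 ∨ x2) ∧ ¬x2)) ∧ (F ∨ (x2 ∧ ((x1 ∧ T) ∨ ¬x2)))

Answer: NO — after 2 steps the term is ((¬(x0 ∧ x1) ∨ ¬(T ∨ x2)) ∨ ¬((x2 ∨ x2) ∧ ¬x2)) ∧ (F ∨ (x2 ∧ ((x1 ∧ T) ∨ ¬x2))), not yet normal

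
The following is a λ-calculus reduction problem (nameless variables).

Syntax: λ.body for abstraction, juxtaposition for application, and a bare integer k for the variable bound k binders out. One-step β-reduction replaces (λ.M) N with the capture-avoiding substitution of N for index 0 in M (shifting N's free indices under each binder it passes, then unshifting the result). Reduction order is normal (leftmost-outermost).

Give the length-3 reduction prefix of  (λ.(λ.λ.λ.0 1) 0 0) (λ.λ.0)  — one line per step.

Answer: after 3 steps: λ.0 (λ.λ.0)

Working:
  start: (λ.(λ.λ.λ.0 1) 0 0) (λ.λ.0)
  →1  (λ.λ.λ.0 1) (λ.λ.0) (λ.λ.0)
  →2  (λ.λ.0 1) (λ.λ.0)
  →3  λ.0 (λ.λ.0)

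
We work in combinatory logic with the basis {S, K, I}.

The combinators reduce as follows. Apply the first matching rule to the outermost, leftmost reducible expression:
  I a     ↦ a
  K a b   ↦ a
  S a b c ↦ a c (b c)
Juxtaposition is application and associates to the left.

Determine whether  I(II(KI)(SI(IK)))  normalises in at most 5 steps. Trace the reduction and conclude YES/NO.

Answer: YES — reaches normal form I in 4 ≤ 5 steps

Reduction:
  start: I(II(KI)(SI(IK)))
  →1  II(KI)(SI(IK))
  →2  I(KI)(SI(IK))
  →3  KI(SI(IK))
  →4  I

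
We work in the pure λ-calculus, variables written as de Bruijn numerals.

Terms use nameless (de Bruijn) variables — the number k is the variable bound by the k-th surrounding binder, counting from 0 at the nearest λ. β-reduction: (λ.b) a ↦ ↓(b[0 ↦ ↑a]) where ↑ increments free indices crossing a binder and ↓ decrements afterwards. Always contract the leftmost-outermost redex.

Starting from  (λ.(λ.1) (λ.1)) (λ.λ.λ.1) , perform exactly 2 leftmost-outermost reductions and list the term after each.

Answer: after 2 steps: λ.λ.λ.1

Working:
  start: (λ.(λ.1) (λ.1)) (λ.λ.λ.1)
  [1] (λ.λ.λ.λ.1) (λ.λ.λ.λ.1)
  [2] λ.λ.λ.1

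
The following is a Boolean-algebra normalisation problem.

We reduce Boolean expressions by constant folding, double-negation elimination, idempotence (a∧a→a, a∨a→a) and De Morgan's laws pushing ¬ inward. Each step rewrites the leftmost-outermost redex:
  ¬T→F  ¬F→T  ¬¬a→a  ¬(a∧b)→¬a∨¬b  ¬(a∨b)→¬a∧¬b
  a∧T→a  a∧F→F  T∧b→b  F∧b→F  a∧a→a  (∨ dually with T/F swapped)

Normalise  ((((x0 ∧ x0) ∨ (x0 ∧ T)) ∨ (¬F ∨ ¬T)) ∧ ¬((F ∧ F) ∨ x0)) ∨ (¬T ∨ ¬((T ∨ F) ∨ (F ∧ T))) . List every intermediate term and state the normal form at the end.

Answer: normal form = ¬x0  (in 20 steps)

Reduction:
  start: ((((x0 ∧ x0) ∨ (x0 ∧ T)) ∨ (¬F ∨ ¬T)) ∧ ¬((F ∧ F) ∨ x0)) ∨ (¬T ∨ ¬((T ∨ F) ∨ (F ∧ T)))
  step 1: (((x0 ∨ (x0 ∧ T)) ∨ (¬F ∨ ¬T)) ∧ ¬((F ∧ F) ∨ x0)) ∨ (¬T ∨ ¬((T ∨ F) ∨ (F ∧ T)))
  step 2: (((x0 ∨ x0) ∨ (¬F ∨ ¬T)) ∧ ¬((F ∧ F) ∨ x0)) ∨ (¬T ∨ ¬((T ∨ F) ∨ (F ∧ T)))
  step 3: ((x0 ∨ (¬F ∨ ¬T)) ∧ ¬((F ∧ F) ∨ x0)) ∨ (¬T ∨ ¬((T ∨ F) ∨ (F ∧ T)))
  step 4: ((x0 ∨ (T ∨ ¬T)) ∧ ¬((F ∧ F) ∨ x0)) ∨ (¬T ∨ ¬((T ∨ F) ∨ (F ∧ T)))
  step 5: ((x0 ∨ T) ∧ ¬((F ∧ F) ∨ x0)) ∨ (¬T ∨ ¬((T ∨ F) ∨ (F ∧ T)))
  step 6: (T ∧ ¬((F ∧ F) ∨ x0)) ∨ (¬T ∨ ¬((T ∨ F) ∨ (F ∧ T)))
  step 7: ¬((F ∧ F) ∨ x0) ∨ (¬T ∨ ¬((T ∨ F) ∨ (F ∧ T)))
  step 8: (¬(F ∧ F) ∧ ¬x0) ∨ (¬T ∨ ¬((T ∨ F) ∨ (F ∧ T)))
  step 9: ((¬F ∨ ¬F) ∧ ¬x0) ∨ (¬T ∨ ¬((T ∨ F) ∨ (F ∧ T)))
  step 10: (¬F ∧ ¬x0) ∨ (¬T ∨ ¬((T ∨ F) ∨ (F ∧ T)))
  step 11: (T ∧ ¬x0) ∨ (¬T ∨ ¬((T ∨ F) ∨ (F ∧ T)))
  step 12: ¬x0 ∨ (¬T ∨ ¬((T ∨ F) ∨ (F ∧ T)))
  step 13: ¬x0 ∨ (F ∨ ¬((T ∨ F) ∨ (F ∧ T)))
  step 14: ¬x0 ∨ ¬((T ∨ F) ∨ (F ∧ T))
  step 15: ¬x0 ∨ (¬(T ∨ F) ∧ ¬(F ∧ T))
  step 16: ¬x0 ∨ ((¬T ∧ ¬F) ∧ ¬(F ∧ T))
  step 17: ¬x0 ∨ ((F ∧ ¬F) ∧ ¬(F ∧ T))
  step 18: ¬x0 ∨ (F ∧ ¬(F ∧ T))
  step 19: ¬x0 ∨ F
  step 20: ¬x0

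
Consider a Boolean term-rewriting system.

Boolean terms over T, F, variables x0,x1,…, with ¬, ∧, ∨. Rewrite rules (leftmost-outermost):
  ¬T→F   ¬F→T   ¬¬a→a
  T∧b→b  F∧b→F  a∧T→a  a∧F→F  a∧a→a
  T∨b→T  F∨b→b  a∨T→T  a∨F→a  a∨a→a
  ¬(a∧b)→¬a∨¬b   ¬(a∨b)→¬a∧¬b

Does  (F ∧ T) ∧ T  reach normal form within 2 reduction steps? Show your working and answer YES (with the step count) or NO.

Answer: YES — reaches normal form F in 2 ≤ 2 steps

Derivation:
  start: (F ∧ T) ∧ T
  [1] F ∧ T
  [2] F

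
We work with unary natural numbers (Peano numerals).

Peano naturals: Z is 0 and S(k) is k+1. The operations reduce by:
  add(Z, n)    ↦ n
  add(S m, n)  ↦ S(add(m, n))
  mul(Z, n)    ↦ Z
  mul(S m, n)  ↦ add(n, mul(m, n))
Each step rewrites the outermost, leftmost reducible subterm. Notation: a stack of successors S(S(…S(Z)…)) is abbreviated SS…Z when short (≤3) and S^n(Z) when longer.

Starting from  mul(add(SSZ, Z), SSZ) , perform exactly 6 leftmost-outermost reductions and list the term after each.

  start: mul(add(SSZ, Z), SSZ)
  →1  mul(S(add(SZ, Z)), SSZ)
  →2  add(SSZ, mul(add(SZ, Z), SSZ))
  →3  S(add(SZ, mul(add(SZ, Z), SSZ)))
  →4  S(S(add(Z, mul(add(SZ, Z), SSZ))))
  →5  S(S(mul(add(SZ, Z), SSZ)))
  →6  S(S(mul(S(add(Z, Z)), SSZ)))

Answer: after 6 steps: S(S(mul(S(add(Z, Z)), SSZ)))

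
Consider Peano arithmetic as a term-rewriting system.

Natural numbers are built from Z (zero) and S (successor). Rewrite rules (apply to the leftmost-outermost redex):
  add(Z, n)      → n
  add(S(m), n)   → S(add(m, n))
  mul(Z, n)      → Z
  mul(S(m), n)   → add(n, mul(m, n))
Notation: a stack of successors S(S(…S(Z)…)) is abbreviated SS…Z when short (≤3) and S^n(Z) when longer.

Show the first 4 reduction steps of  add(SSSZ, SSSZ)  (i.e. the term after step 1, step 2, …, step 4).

  start: add(SSSZ, SSSZ)
  →1  S(add(SSZ, SSSZ))
  →2  S(S(add(SZ, SSSZ)))
  →3  S(S(S(add(Z, SSSZ))))
  →4  S^6(Z)

Answer: after 4 steps: S^6(Z)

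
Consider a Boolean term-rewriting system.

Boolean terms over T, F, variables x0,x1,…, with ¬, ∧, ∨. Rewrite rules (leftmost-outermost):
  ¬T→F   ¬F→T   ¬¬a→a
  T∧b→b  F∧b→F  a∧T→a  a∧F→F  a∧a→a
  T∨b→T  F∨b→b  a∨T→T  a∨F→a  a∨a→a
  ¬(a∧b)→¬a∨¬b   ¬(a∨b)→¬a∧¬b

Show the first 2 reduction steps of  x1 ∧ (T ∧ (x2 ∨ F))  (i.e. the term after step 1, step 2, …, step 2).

  start: x1 ∧ (T ∧ (x2 ∨ F))
  [1] x1 ∧ (x2 ∨ F)
  [2] x1 ∧ x2

Answer: after 2 steps: x1 ∧ x2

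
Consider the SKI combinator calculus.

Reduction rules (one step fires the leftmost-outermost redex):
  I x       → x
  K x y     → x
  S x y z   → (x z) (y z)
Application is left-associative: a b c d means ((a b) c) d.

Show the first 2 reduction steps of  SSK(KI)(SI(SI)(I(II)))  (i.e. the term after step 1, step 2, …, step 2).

  start: SSK(KI)(SI(SI)(I(II)))
  →1  S(KI)(K(KI))(SI(SI)(I(II)))
  →2  KI(SI(SI)(I(II)))(K(KI)(SI(SI)(I(II))))

Answer: after 2 steps: KI(SI(SI)(I(II)))(K(KI)(SI(SI)(I(II))))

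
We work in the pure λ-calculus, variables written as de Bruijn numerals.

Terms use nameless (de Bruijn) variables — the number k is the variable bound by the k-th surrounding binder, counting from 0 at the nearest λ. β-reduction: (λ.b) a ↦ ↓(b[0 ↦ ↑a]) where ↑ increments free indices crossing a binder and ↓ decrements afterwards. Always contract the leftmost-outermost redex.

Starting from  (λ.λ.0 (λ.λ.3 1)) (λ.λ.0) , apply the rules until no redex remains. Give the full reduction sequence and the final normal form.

Answer: normal form = λ.0 (λ.λ.λ.0)  (in 2 steps)

Reduction:
  start: (λ.λ.0 (λ.λ.3 1)) (λ.λ.0)
  →1  λ.0 (λ.λ.(λ.λ.0) 1)
  →2  λ.0 (λ.λ.λ.0)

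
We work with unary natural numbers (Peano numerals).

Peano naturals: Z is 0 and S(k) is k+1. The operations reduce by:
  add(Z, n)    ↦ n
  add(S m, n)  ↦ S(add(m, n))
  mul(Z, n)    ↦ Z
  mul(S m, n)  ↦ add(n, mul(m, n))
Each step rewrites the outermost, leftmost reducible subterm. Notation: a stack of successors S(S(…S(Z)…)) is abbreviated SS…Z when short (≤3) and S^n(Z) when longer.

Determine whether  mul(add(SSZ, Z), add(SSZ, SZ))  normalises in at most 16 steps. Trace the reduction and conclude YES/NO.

  start: mul(add(SSZ, Z), add(SSZ, SZ))
  step 1: mul(S(add(SZ, Z)), add(SSZ, SZ))
  step 2: add(add(SSZ, SZ), mul(add(SZ, Z), add(SSZ, SZ)))
  step 3: add(S(add(SZ, SZ)), mul(add(SZ, Z), add(SSZ, SZ)))
  step 4: S(add(add(SZ, SZ), mul(add(SZ, Z), add(SSZ, SZ))))
  step 5: S(add(S(add(Z, SZ)), mul(add(SZ, Z), add(SSZ, SZ))))
  step 6: S(S(add(add(Z, SZ), mul(add(SZ, Z), add(SSZ, SZ)))))
  step 7: S(S(add(SZ, mul(add(SZ, Z), add(SSZ, SZ)))))
  step 8: S(S(S(add(Z, mul(add(SZ, Z), add(SSZ, SZ))))))
  step 9: S(S(S(mul(add(SZ, Z), add(SSZ, SZ)))))
  step 10: S(S(S(mul(S(add(Z, Z)), add(SSZ, SZ)))))
  step 11: S(S(S(add(add(SSZ, SZ), mul(add(Z, Z), add(SSZ, SZ))))))
  step 12: S(S(S(add(S(add(SZ, SZ)), mul(add(Z, Z), add(SSZ, SZ))))))
  step 13: S(S(S(S(add(add(SZ, SZ), mul(add(Z, Z), add(SSZ, SZ)))))))
  step 14: S(S(S(S(add(S(add(Z, SZ)), mul(add(Z, Z), add(SSZ, SZ)))))))
  step 15: S(S(S(S(S(add(add(Z, SZ), mul(add(Z, Z), add(SSZ, SZ))))))))
  step 16: S(S(S(S(S(add(SZ, mul(add(Z, Z), add(SSZ, SZ))))))))

Answer: NO — after 16 steps the term is S(S(S(S(S(add(SZ, mul(add(Z, Z), add(SSZ, SZ)))))))), not yet normal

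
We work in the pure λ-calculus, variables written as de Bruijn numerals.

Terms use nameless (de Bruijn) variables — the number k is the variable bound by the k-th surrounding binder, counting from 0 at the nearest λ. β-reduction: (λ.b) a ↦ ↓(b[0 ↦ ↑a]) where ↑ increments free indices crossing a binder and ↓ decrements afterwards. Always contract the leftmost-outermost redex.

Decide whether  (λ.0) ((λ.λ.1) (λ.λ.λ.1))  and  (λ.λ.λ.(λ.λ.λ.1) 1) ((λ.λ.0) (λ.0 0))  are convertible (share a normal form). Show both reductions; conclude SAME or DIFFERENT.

Answer: SAME — A ⇓ λ.λ.λ.λ.1, B ⇓ λ.λ.λ.λ.1

Working:
Term A:
  start: (λ.0) ((λ.λ.1) (λ.λ.λ.1))
  →1  (λ.λ.1) (λ.λ.λ.1)
  →2  λ.λ.λ.λ.1

Term B:
  start: (λ.λ.λ.(λ.λ.λ.1) 1) ((λ.λ.0) (λ.0 0))
  →1  λ.λ.(λ.λ.λ.1) 1
  →2  λ.λ.λ.λ.1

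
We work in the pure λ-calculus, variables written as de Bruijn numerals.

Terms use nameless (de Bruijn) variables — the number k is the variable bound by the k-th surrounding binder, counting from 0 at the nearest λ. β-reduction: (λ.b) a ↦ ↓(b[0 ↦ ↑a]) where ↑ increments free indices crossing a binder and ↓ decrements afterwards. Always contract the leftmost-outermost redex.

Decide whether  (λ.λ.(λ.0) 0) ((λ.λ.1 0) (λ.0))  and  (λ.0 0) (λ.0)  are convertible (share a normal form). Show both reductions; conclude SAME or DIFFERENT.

Answer: SAME — A ⇓ λ.0, B ⇓ λ.0

Working:
Term A:
  start: (λ.λ.(λ.0) 0) ((λ.λ.1 0) (λ.0))
  step 1: λ.(λ.0) 0
  step 2: λ.0

Term B:
  start: (λ.0 0) (λ.0)
  step 1: (λ.0) (λ.0)
  step 2: λ.0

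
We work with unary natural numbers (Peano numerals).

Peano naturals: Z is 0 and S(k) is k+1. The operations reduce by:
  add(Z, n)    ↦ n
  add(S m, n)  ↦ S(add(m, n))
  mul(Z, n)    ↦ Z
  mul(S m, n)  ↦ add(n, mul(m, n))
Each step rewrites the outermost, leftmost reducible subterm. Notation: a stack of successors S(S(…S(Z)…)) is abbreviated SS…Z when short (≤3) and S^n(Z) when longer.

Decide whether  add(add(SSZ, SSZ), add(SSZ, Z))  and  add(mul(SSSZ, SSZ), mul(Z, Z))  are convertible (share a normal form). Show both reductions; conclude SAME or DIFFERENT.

Term A:
  start: add(add(SSZ, SSZ), add(SSZ, Z))
  →1  add(S(add(SZ, SSZ)), add(SSZ, Z))
  →2  S(add(add(SZ, SSZ), add(SSZ, Z)))
  →3  S(add(S(add(Z, SSZ)), add(SSZ, Z)))
  →4  S(S(add(add(Z, SSZ), add(SSZ, Z))))
  →5  S(S(add(SSZ, add(SSZ, Z))))
  →6  S(S(S(add(SZ, add(SSZ, Z)))))
  →7  S(S(S(S(add(Z, add(SSZ, Z))))))
  →8  S(S(S(S(add(SSZ, Z)))))
  →9  S(S(S(S(S(add(SZ, Z))))))
  →10  S(S(S(S(S(S(add(Z, Z)))))))
  →11  S^6(Z)

Term B:
  start: add(mul(SSSZ, SSZ), mul(Z, Z))
  →1  add(add(SSZ, mul(SSZ, SSZ)), mul(Z, Z))
  →2  add(S(add(SZ, mul(SSZ, SSZ))), mul(Z, Z))
  →3  S(add(add(SZ, mul(SSZ, SSZ)), mul(Z, Z)))
  →4  S(add(S(add(Z, mul(SSZ, SSZ))), mul(Z, Z)))
  →5  S(S(add(add(Z, mul(SSZ, SSZ)), mul(Z, Z))))
  →6  S(S(add(mul(SSZ, SSZ), mul(Z, Z))))
  →7  S(S(add(add(SSZ, mul(SZ, SSZ)), mul(Z, Z))))
  →8  S(S(add(S(add(SZ, mul(SZ, SSZ))), mul(Z, Z))))
  →9  S(S(S(add(add(SZ, mul(SZ, SSZ)), mul(Z, Z)))))
  →10  S(S(S(add(S(add(Z, mul(SZ, SSZ))), mul(Z, Z)))))
  →11  S(S(S(S(add(add(Z, mul(SZ, SSZ)), mul(Z, Z))))))
  →12  S(S(S(S(add(mul(SZ, SSZ), mul(Z, Z))))))
  →13  S(S(S(S(add(add(SSZ, mul(Z, SSZ)), mul(Z, Z))))))
  →14  S(S(S(S(add(S(add(SZ, mul(Z, SSZ))), mul(Z, Z))))))
  →15  S(S(S(S(S(add(add(SZ, mul(Z, SSZ)), mul(Z, Z)))))))
  →16  S(S(S(S(S(add(S(add(Z, mul(Z, SSZ))), mul(Z, Z)))))))
  →17  S(S(S(S(S(S(add(add(Z, mul(Z, SSZ)), mul(Z, Z))))))))
  →18  S(S(S(S(S(S(add(mul(Z, SSZ), mul(Z, Z))))))))
  →19  S(S(S(S(S(S(add(Z, mul(Z, Z))))))))
  →20  S(S(S(S(S(S(mul(Z, Z)))))))
  →21  S^6(Z)

Answer: SAME — A ⇓ S^6(Z), B ⇓ S^6(Z)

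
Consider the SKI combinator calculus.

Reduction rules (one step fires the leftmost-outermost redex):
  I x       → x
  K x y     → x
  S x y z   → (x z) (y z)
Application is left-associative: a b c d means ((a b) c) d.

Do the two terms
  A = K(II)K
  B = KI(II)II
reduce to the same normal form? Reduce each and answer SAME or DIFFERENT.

Answer: SAME — A ⇓ I, B ⇓ I

Working:
Term A:
  start: K(II)K
  →1  II
  →2  I

Term B:
  start: KI(II)II
  →1  III
  →2  II
  →3  I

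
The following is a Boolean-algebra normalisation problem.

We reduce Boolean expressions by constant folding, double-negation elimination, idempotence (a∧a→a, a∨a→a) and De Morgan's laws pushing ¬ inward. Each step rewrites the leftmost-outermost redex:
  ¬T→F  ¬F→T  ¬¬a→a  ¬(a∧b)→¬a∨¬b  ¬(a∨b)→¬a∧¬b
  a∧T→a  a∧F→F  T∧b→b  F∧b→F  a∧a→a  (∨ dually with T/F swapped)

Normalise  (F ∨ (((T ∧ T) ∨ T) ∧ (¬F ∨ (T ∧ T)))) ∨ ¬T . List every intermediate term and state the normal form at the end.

Answer: normal form = T  (in 6 steps)

Reduction:
  start: (F ∨ (((T ∧ T) ∨ T) ∧ (¬F ∨ (T ∧ T)))) ∨ ¬T
  →1  (((T ∧ T) ∨ T) ∧ (¬F ∨ (T ∧ T))) ∨ ¬T
  →2  (T ∧ (¬F ∨ (T ∧ T))) ∨ ¬T
  →3  (¬F ∨ (T ∧ T)) ∨ ¬T
  →4  (T ∨ (T ∧ T)) ∨ ¬T
  →5  T ∨ ¬T
  →6  T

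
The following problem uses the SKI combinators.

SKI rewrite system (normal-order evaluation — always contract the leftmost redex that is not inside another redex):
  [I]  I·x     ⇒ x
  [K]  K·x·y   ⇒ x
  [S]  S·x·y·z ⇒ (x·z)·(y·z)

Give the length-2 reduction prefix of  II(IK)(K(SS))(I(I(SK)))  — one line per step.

Answer: after 2 steps: IK(K(SS))(I(I(SK)))

Reduction:
  start: II(IK)(K(SS))(I(I(SK)))
  →1  I(IK)(K(SS))(I(I(SK)))
  →2  IK(K(SS))(I(I(SK)))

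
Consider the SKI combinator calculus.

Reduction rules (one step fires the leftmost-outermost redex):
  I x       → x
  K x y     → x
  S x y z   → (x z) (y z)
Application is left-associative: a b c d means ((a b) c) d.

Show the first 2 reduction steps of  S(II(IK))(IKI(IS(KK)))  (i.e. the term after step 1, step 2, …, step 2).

Answer: after 2 steps: S(IK)(IKI(IS(KK)))

Derivation:
  start: S(II(IK))(IKI(IS(KK)))
  →1  S(I(IK))(IKI(IS(KK)))
  →2  S(IK)(IKI(IS(KK)))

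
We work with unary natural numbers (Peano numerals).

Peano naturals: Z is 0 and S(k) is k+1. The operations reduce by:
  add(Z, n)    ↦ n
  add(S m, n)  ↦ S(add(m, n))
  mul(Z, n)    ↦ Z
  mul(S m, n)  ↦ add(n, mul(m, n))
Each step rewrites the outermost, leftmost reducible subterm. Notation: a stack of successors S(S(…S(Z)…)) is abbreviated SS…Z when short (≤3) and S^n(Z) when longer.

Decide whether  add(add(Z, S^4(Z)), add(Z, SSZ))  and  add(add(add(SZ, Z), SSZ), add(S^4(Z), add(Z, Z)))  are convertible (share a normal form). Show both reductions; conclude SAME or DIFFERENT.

Term A:
  start: add(add(Z, S^4(Z)), add(Z, SSZ))
  →1  add(S^4(Z), add(Z, SSZ))
  →2  S(add(SSSZ, add(Z, SSZ)))
  →3  S(S(add(SSZ, add(Z, SSZ))))
  →4  S(S(S(add(SZ, add(Z, SSZ)))))
  →5  S(S(S(S(add(Z, add(Z, SSZ))))))
  →6  S(S(S(S(add(Z, SSZ)))))
  →7  S^6(Z)

Term B:
  start: add(add(add(SZ, Z), SSZ), add(S^4(Z), add(Z, Z)))
  →1  add(add(S(add(Z, Z)), SSZ), add(S^4(Z), add(Z, Z)))
  →2  add(S(add(add(Z, Z), SSZ)), add(S^4(Z), add(Z, Z)))
  →3  S(add(add(add(Z, Z), SSZ), add(S^4(Z), add(Z, Z))))
  →4  S(add(add(Z, SSZ), add(S^4(Z), add(Z, Z))))
  →5  S(add(SSZ, add(S^4(Z), add(Z, Z))))
  →6  S(S(add(SZ, add(S^4(Z), add(Z, Z)))))
  →7  S(S(S(add(Z, add(S^4(Z), add(Z, Z))))))
  →8  S(S(S(add(S^4(Z), add(Z, Z)))))
  →9  S(S(S(S(add(SSSZ, add(Z, Z))))))
  →10  S(S(S(S(S(add(SSZ, add(Z, Z)))))))
  →11  S(S(S(S(S(S(add(SZ, add(Z, Z))))))))
  →12  S(S(S(S(S(S(S(add(Z, add(Z, Z)))))))))
  →13  S(S(S(S(S(S(S(add(Z, Z))))))))
  →14  S^7(Z)

Answer: DIFFERENT — A ⇓ S^6(Z), B ⇓ S^7(Z)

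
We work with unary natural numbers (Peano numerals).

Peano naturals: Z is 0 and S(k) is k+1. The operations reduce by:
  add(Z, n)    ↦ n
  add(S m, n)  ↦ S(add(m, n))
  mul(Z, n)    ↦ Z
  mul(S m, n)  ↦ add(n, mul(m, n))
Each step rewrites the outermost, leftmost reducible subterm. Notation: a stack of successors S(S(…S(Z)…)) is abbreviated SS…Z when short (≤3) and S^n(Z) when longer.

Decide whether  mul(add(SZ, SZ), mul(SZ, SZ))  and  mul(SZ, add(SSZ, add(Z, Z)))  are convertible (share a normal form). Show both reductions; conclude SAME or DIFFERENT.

Term A:
  start: mul(add(SZ, SZ), mul(SZ, SZ))
  step 1: mul(S(add(Z, SZ)), mul(SZ, SZ))
  step 2: add(mul(SZ, SZ), mul(add(Z, SZ), mul(SZ, SZ)))
  step 3: add(add(SZ, mul(Z, SZ)), mul(add(Z, SZ), mul(SZ, SZ)))
  step 4: add(S(add(Z, mul(Z, SZ))), mul(add(Z, SZ), mul(SZ, SZ)))
  step 5: S(add(add(Z, mul(Z, SZ)), mul(add(Z, SZ), mul(SZ, SZ))))
  step 6: S(add(mul(Z, SZ), mul(add(Z, SZ), mul(SZ, SZ))))
  step 7: S(add(Z, mul(add(Z, SZ), mul(SZ, SZ))))
  step 8: S(mul(add(Z, SZ), mul(SZ, SZ)))
  step 9: S(mul(SZ, mul(SZ, SZ)))
  step 10: S(add(mul(SZ, SZ), mul(Z, mul(SZ, SZ))))
  step 11: S(add(add(SZ, mul(Z, SZ)), mul(Z, mul(SZ, SZ))))
  step 12: S(add(S(add(Z, mul(Z, SZ))), mul(Z, mul(SZ, SZ))))
  step 13: S(S(add(add(Z, mul(Z, SZ)), mul(Z, mul(SZ, SZ)))))
  step 14: S(S(add(mul(Z, SZ), mul(Z, mul(SZ, SZ)))))
  step 15: S(S(add(Z, mul(Z, mul(SZ, SZ)))))
  step 16: S(S(mul(Z, mul(SZ, SZ))))
  step 17: SSZ

Term B:
  start: mul(SZ, add(SSZ, add(Z, Z)))
  step 1: add(add(SSZ, add(Z, Z)), mul(Z, add(SSZ, add(Z, Z))))
  step 2: add(S(add(SZ, add(Z, Z))), mul(Z, add(SSZ, add(Z, Z))))
  step 3: S(add(add(SZ, add(Z, Z)), mul(Z, add(SSZ, add(Z, Z)))))
  step 4: S(add(S(add(Z, add(Z, Z))), mul(Z, add(SSZ, add(Z, Z)))))
  step 5: S(S(add(add(Z, add(Z, Z)), mul(Z, add(SSZ, add(Z, Z))))))
  step 6: S(S(add(add(Z, Z), mul(Z, add(SSZ, add(Z, Z))))))
  step 7: S(S(add(Z, mul(Z, add(SSZ, add(Z, Z))))))
  step 8: S(S(mul(Z, add(SSZ, add(Z, Z)))))
  step 9: SSZ

Answer: SAME — A ⇓ SSZ, B ⇓ SSZ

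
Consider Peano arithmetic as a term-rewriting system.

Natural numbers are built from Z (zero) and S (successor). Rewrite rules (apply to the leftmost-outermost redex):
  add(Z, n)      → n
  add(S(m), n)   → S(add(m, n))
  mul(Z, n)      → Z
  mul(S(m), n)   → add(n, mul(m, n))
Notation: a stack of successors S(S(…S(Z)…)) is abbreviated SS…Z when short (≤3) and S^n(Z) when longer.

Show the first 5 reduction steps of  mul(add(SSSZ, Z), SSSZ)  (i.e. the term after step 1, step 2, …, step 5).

Answer: after 5 steps: S(S(S(add(Z, mul(add(SSZ, Z), SSSZ)))))

Working:
  start: mul(add(SSSZ, Z), SSSZ)
  [1] mul(S(add(SSZ, Z)), SSSZ)
  [2] add(SSSZ, mul(add(SSZ, Z), SSSZ))
  [3] S(add(SSZ, mul(add(SSZ, Z), SSSZ)))
  [4] S(S(add(SZ, mul(add(SSZ, Z), SSSZ))))
  [5] S(S(S(add(Z, mul(add(SSZ, Z), SSSZ)))))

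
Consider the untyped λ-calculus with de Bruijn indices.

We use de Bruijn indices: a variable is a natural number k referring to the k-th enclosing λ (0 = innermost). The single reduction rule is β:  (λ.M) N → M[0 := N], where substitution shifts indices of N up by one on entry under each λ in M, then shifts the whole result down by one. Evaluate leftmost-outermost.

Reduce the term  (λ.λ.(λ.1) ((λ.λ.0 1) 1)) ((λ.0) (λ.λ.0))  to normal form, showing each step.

  start: (λ.λ.(λ.1) ((λ.λ.0 1) 1)) ((λ.0) (λ.λ.0))
  step 1: λ.(λ.1) ((λ.λ.0 1) ((λ.0) (λ.λ.0)))
  step 2: λ.0

Answer: normal form = λ.0  (in 2 steps)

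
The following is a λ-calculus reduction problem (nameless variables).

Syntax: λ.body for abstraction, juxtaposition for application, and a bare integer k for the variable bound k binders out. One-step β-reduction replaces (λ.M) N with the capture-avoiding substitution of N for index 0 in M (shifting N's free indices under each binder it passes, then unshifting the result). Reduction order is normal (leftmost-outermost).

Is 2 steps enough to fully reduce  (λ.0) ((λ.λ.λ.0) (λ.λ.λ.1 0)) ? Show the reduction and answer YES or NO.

Answer: YES — reaches normal form λ.λ.0 in 2 ≤ 2 steps

Derivation:
  start: (λ.0) ((λ.λ.λ.0) (λ.λ.λ.1 0))
  step 1: (λ.λ.λ.0) (λ.λ.λ.1 0)
  step 2: λ.λ.0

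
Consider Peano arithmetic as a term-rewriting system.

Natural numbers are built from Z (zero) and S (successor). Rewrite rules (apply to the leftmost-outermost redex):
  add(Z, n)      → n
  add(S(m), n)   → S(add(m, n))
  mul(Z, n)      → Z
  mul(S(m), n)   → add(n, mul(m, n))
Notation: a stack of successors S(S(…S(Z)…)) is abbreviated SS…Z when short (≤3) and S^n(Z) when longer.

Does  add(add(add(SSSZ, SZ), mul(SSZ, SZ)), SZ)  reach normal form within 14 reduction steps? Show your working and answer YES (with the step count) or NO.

Answer: NO — after 14 steps the term is S(S(S(S(add(add(SZ, mul(SZ, SZ)), SZ))))), not yet normal

Working:
  start: add(add(add(SSSZ, SZ), mul(SSZ, SZ)), SZ)
  [1] add(add(S(add(SSZ, SZ)), mul(SSZ, SZ)), SZ)
  [2] add(S(add(add(SSZ, SZ), mul(SSZ, SZ))), SZ)
  [3] S(add(add(add(SSZ, SZ), mul(SSZ, SZ)), SZ))
  [4] S(add(add(S(add(SZ, SZ)), mul(SSZ, SZ)), SZ))
  [5] S(add(S(add(add(SZ, SZ), mul(SSZ, SZ))), SZ))
  [6] S(S(add(add(add(SZ, SZ), mul(SSZ, SZ)), SZ)))
  [7] S(S(add(add(S(add(Z, SZ)), mul(SSZ, SZ)), SZ)))
  [8] S(S(add(S(add(add(Z, SZ), mul(SSZ, SZ))), SZ)))
  [9] S(S(S(add(add(add(Z, SZ), mul(SSZ, SZ)), SZ))))
  [10] S(S(S(add(add(SZ, mul(SSZ, SZ)), SZ))))
  [11] S(S(S(add(S(add(Z, mul(SSZ, SZ))), SZ))))
  [12] S(S(S(S(add(add(Z, mul(SSZ, SZ)), SZ)))))
  [13] S(S(S(S(add(mul(SSZ, SZ), SZ)))))
  [14] S(S(S(S(add(add(SZ, mul(SZ, SZ)), SZ)))))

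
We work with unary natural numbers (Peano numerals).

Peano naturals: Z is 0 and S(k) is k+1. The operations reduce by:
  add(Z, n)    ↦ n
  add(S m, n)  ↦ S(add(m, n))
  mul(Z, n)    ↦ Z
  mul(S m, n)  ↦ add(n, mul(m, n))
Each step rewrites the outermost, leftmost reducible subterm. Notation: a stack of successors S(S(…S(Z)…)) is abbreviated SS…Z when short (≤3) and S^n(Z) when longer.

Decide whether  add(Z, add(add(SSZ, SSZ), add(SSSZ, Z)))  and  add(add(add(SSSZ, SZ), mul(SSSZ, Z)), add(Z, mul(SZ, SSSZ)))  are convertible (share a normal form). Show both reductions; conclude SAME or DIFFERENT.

Term A:
  start: add(Z, add(add(SSZ, SSZ), add(SSSZ, Z)))
  →1  add(add(SSZ, SSZ), add(SSSZ, Z))
  →2  add(S(add(SZ, SSZ)), add(SSSZ, Z))
  →3  S(add(add(SZ, SSZ), add(SSSZ, Z)))
  →4  S(add(S(add(Z, SSZ)), add(SSSZ, Z)))
  →5  S(S(add(add(Z, SSZ), add(SSSZ, Z))))
  →6  S(S(add(SSZ, add(SSSZ, Z))))
  →7  S(S(S(add(SZ, add(SSSZ, Z)))))
  →8  S(S(S(S(add(Z, add(SSSZ, Z))))))
  →9  S(S(S(S(add(SSSZ, Z)))))
  →10  S(S(S(S(S(add(SSZ, Z))))))
  →11  S(S(S(S(S(S(add(SZ, Z)))))))
  →12  S(S(S(S(S(S(S(add(Z, Z))))))))
  →13  S^7(Z)

Term B:
  start: add(add(add(SSSZ, SZ), mul(SSSZ, Z)), add(Z, mul(SZ, SSSZ)))
  →1  add(add(S(add(SSZ, SZ)), mul(SSSZ, Z)), add(Z, mul(SZ, SSSZ)))
  →2  add(S(add(add(SSZ, SZ), mul(SSSZ, Z))), add(Z, mul(SZ, SSSZ)))
  →3  S(add(add(add(SSZ, SZ), mul(SSSZ, Z)), add(Z, mul(SZ, SSSZ))))
  →4  S(add(add(S(add(SZ, SZ)), mul(SSSZ, Z)), add(Z, mul(SZ, SSSZ))))
  →5  S(add(S(add(add(SZ, SZ), mul(SSSZ, Z))), add(Z, mul(SZ, SSSZ))))
  →6  S(S(add(add(add(SZ, SZ), mul(SSSZ, Z)), add(Z, mul(SZ, SSSZ)))))
  →7  S(S(add(add(S(add(Z, SZ)), mul(SSSZ, Z)), add(Z, mul(SZ, SSSZ)))))
  →8  S(S(add(S(add(add(Z, SZ), mul(SSSZ, Z))), add(Z, mul(SZ, SSSZ)))))
  →9  S(S(S(add(add(add(Z, SZ), mul(SSSZ, Z)), add(Z, mul(SZ, SSSZ))))))
  →10  S(S(S(add(add(SZ, mul(SSSZ, Z)), add(Z, mul(SZ, SSSZ))))))
  →11  S(S(S(add(S(add(Z, mul(SSSZ, Z))), add(Z, mul(SZ, SSSZ))))))
  →12  S(S(S(S(add(add(Z, mul(SSSZ, Z)), add(Z, mul(SZ, SSSZ)))))))
  →13  S(S(S(S(add(mul(SSSZ, Z), add(Z, mul(SZ, SSSZ)))))))
  →14  S(S(S(S(add(add(Z, mul(SSZ, Z)), add(Z, mul(SZ, SSSZ)))))))
  →15  S(S(S(S(add(mul(SSZ, Z), add(Z, mul(SZ, SSSZ)))))))
  →16  S(S(S(S(add(add(Z, mul(SZ, Z)), add(Z, mul(SZ, SSSZ)))))))
  →17  S(S(S(S(add(mul(SZ, Z), add(Z, mul(SZ, SSSZ)))))))
  →18  S(S(S(S(add(add(Z, mul(Z, Z)), add(Z, mul(SZ, SSSZ)))))))
  →19  S(S(S(S(add(mul(Z, Z), add(Z, mul(SZ, SSSZ)))))))
  →20  S(S(S(S(add(Z, add(Z, mul(SZ, SSSZ)))))))
  →21  S(S(S(S(add(Z, mul(SZ, SSSZ))))))
  →22  S(S(S(S(mul(SZ, SSSZ)))))
  →23  S(S(S(S(add(SSSZ, mul(Z, SSSZ))))))
  →24  S(S(S(S(S(add(SSZ, mul(Z, SSSZ)))))))
  →25  S(S(S(S(S(S(add(SZ, mul(Z, SSSZ))))))))
  →26  S(S(S(S(S(S(S(add(Z, mul(Z, SSSZ)))))))))
  →27  S(S(S(S(S(S(S(mul(Z, SSSZ))))))))
  →28  S^7(Z)

Answer: SAME — A ⇓ S^7(Z), B ⇓ S^7(Z)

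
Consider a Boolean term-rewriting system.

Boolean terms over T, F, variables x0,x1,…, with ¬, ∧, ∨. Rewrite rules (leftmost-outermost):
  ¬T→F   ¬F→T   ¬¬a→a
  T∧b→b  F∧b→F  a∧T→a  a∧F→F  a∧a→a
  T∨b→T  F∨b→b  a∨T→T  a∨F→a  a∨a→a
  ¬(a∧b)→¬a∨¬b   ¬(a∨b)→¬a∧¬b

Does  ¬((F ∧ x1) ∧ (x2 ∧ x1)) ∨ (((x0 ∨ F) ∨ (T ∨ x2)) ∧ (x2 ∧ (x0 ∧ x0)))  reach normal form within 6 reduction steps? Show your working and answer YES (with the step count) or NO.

  start: ¬((F ∧ x1) ∧ (x2 ∧ x1)) ∨ (((x0 ∨ F) ∨ (T ∨ x2)) ∧ (x2 ∧ (x0 ∧ x0)))
  [1] (¬(F ∧ x1) ∨ ¬(x2 ∧ x1)) ∨ (((x0 ∨ F) ∨ (T ∨ x2)) ∧ (x2 ∧ (x0 ∧ x0)))
  [2] ((¬F ∨ ¬x1) ∨ ¬(x2 ∧ x1)) ∨ (((x0 ∨ F) ∨ (T ∨ x2)) ∧ (x2 ∧ (x0 ∧ x0)))
  [3] ((T ∨ ¬x1) ∨ ¬(x2 ∧ x1)) ∨ (((x0 ∨ F) ∨ (T ∨ x2)) ∧ (x2 ∧ (x0 ∧ x0)))
  [4] (T ∨ ¬(x2 ∧ x1)) ∨ (((x0 ∨ F) ∨ (T ∨ x2)) ∧ (x2 ∧ (x0 ∧ x0)))
  [5] T ∨ (((x0 ∨ F) ∨ (T ∨ x2)) ∧ (x2 ∧ (x0 ∧ x0)))
  [6] T

Answer: YES — reaches normal form T in 6 ≤ 6 steps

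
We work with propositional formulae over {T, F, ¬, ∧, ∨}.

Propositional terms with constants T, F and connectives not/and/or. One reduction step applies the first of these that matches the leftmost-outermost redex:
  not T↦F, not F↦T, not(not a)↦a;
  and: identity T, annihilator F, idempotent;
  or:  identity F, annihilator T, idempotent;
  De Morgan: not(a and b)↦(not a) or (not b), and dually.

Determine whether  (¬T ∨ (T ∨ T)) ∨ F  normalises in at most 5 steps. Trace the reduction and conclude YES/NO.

  start: (¬T ∨ (T ∨ T)) ∨ F
  step 1: ¬T ∨ (T ∨ T)
  step 2: F ∨ (T ∨ T)
  step 3: T ∨ T
  step 4: T

Answer: YES — reaches normal form T in 4 ≤ 5 steps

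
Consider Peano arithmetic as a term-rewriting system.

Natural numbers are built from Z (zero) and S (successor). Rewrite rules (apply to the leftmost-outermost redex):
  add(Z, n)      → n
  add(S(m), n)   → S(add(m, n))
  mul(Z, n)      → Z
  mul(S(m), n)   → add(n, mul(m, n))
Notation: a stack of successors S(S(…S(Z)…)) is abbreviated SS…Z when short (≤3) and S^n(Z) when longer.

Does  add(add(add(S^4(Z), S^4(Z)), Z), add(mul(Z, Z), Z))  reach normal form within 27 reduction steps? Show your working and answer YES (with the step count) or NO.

Answer: YES — reaches normal form S^8(Z) in 25 ≤ 27 steps

Working:
  start: add(add(add(S^4(Z), S^4(Z)), Z), add(mul(Z, Z), Z))
  →1  add(add(S(add(SSSZ, S^4(Z))), Z), add(mul(Z, Z), Z))
  →2  add(S(add(add(SSSZ, S^4(Z)), Z)), add(mul(Z, Z), Z))
  →3  S(add(add(add(SSSZ, S^4(Z)), Z), add(mul(Z, Z), Z)))
  →4  S(add(add(S(add(SSZ, S^4(Z))), Z), add(mul(Z, Z), Z)))
  →5  S(add(S(add(add(SSZ, S^4(Z)), Z)), add(mul(Z, Z), Z)))
  →6  S(S(add(add(add(SSZ, S^4(Z)), Z), add(mul(Z, Z), Z))))
  →7  S(S(add(add(S(add(SZ, S^4(Z))), Z), add(mul(Z, Z), Z))))
  →8  S(S(add(S(add(add(SZ, S^4(Z)), Z)), add(mul(Z, Z), Z))))
  →9  S(S(S(add(add(add(SZ, S^4(Z)), Z), add(mul(Z, Z), Z)))))
  →10  S(S(S(add(add(S(add(Z, S^4(Z))), Z), add(mul(Z, Z), Z)))))
  →11  S(S(S(add(S(add(add(Z, S^4(Z)), Z)), add(mul(Z, Z), Z)))))
  →12  S(S(S(S(add(add(add(Z, S^4(Z)), Z), add(mul(Z, Z), Z))))))
  →13  S(S(S(S(add(add(S^4(Z), Z), add(mul(Z, Z), Z))))))
  →14  S(S(S(S(add(S(add(SSSZ, Z)), add(mul(Z, Z), Z))))))
  →15  S(S(S(S(S(add(add(SSSZ, Z), add(mul(Z, Z), Z)))))))
  →16  S(S(S(S(S(add(S(add(SSZ, Z)), add(mul(Z, Z), Z)))))))
  →17  S(S(S(S(S(S(add(add(SSZ, Z), add(mul(Z, Z), Z))))))))
  →18  S(S(S(S(S(S(add(S(add(SZ, Z)), add(mul(Z, Z), Z))))))))
  →19  S(S(S(S(S(S(S(add(add(SZ, Z), add(mul(Z, Z), Z)))))))))
  →20  S(S(S(S(S(S(S(add(S(add(Z, Z)), add(mul(Z, Z), Z)))))))))
  →21  S(S(S(S(S(S(S(S(add(add(Z, Z), add(mul(Z, Z), Z))))))))))
  →22  S(S(S(S(S(S(S(S(add(Z, add(mul(Z, Z), Z))))))))))
  →23  S(S(S(S(S(S(S(S(add(mul(Z, Z), Z)))))))))
  →24  S(S(S(S(S(S(S(S(add(Z, Z)))))))))
  →25  S^8(Z)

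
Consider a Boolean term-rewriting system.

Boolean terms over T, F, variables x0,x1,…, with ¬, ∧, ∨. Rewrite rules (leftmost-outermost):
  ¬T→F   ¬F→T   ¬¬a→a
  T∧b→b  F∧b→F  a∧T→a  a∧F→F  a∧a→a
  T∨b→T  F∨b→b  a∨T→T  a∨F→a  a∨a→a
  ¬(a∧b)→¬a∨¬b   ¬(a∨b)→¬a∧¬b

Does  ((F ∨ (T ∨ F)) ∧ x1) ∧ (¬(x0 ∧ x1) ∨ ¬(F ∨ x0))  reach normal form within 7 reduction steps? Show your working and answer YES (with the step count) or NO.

  start: ((F ∨ (T ∨ F)) ∧ x1) ∧ (¬(x0 ∧ x1) ∨ ¬(F ∨ x0))
  [1] ((T ∨ F) ∧ x1) ∧ (¬(x0 ∧ x1) ∨ ¬(F ∨ x0))
  [2] (T ∧ x1) ∧ (¬(x0 ∧ x1) ∨ ¬(F ∨ x0))
  [3] x1 ∧ (¬(x0 ∧ x1) ∨ ¬(F ∨ x0))
  [4] x1 ∧ ((¬x0 ∨ ¬x1) ∨ ¬(F ∨ x0))
  [5] x1 ∧ ((¬x0 ∨ ¬x1) ∨ (¬F ∧ ¬x0))
  [6] x1 ∧ ((¬x0 ∨ ¬x1) ∨ (T ∧ ¬x0))
  [7] x1 ∧ ((¬x0 ∨ ¬x1) ∨ ¬x0)

Answer: YES — reaches normal form x1 ∧ ((¬x0 ∨ ¬x1) ∨ ¬x0) in 7 ≤ 7 steps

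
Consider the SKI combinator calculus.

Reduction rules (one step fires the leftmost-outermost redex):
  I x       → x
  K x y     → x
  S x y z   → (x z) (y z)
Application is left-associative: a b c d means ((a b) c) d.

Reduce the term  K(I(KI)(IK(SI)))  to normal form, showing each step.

Answer: normal form = KI  (in 2 steps)

Derivation:
  start: K(I(KI)(IK(SI)))
  step 1: K(KI(IK(SI)))
  step 2: KI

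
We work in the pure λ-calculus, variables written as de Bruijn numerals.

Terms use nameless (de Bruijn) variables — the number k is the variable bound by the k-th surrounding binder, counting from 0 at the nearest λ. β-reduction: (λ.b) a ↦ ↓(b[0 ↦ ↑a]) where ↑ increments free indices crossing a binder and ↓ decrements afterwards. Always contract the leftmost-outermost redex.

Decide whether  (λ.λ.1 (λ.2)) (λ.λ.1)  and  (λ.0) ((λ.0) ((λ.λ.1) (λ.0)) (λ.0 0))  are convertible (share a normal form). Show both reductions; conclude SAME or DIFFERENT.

Term A:
  start: (λ.λ.1 (λ.2)) (λ.λ.1)
  →1  λ.(λ.λ.1) (λ.λ.λ.1)
  →2  λ.λ.λ.λ.λ.1

Term B:
  start: (λ.0) ((λ.0) ((λ.λ.1) (λ.0)) (λ.0 0))
  →1  (λ.0) ((λ.λ.1) (λ.0)) (λ.0 0)
  →2  (λ.λ.1) (λ.0) (λ.0 0)
  →3  (λ.λ.0) (λ.0 0)
  →4  λ.0

Answer: DIFFERENT — A ⇓ λ.λ.λ.λ.λ.1, B ⇓ λ.0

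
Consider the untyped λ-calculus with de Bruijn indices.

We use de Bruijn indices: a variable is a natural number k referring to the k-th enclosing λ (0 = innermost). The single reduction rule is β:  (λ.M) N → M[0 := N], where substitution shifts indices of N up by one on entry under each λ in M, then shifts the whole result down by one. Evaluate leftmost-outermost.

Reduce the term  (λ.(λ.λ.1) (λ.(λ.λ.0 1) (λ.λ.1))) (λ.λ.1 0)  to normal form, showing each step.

Answer: normal form = λ.λ.λ.0 (λ.λ.1)  (in 3 steps)

Derivation:
  start: (λ.(λ.λ.1) (λ.(λ.λ.0 1) (λ.λ.1))) (λ.λ.1 0)
  step 1: (λ.λ.1) (λ.(λ.λ.0 1) (λ.λ.1))
  step 2: λ.λ.(λ.λ.0 1) (λ.λ.1)
  step 3: λ.λ.λ.0 (λ.λ.1)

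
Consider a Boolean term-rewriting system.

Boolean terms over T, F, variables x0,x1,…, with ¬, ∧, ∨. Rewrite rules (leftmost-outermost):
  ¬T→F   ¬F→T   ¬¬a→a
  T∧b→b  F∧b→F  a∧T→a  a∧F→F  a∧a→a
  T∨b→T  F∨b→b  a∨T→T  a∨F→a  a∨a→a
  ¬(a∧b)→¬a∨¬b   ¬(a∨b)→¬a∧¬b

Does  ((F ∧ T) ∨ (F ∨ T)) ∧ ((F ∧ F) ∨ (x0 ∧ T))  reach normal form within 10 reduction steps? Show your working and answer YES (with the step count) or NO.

  start: ((F ∧ T) ∨ (F ∨ T)) ∧ ((F ∧ F) ∨ (x0 ∧ T))
  step 1: (F ∨ (F ∨ T)) ∧ ((F ∧ F) ∨ (x0 ∧ T))
  step 2: (F ∨ T) ∧ ((F ∧ F) ∨ (x0 ∧ T))
  step 3: T ∧ ((F ∧ F) ∨ (x0 ∧ T))
  step 4: (F ∧ F) ∨ (x0 ∧ T)
  step 5: F ∨ (x0 ∧ T)
  step 6: x0 ∧ T
  step 7: x0

Answer: YES — reaches normal form x0 in 7 ≤ 10 steps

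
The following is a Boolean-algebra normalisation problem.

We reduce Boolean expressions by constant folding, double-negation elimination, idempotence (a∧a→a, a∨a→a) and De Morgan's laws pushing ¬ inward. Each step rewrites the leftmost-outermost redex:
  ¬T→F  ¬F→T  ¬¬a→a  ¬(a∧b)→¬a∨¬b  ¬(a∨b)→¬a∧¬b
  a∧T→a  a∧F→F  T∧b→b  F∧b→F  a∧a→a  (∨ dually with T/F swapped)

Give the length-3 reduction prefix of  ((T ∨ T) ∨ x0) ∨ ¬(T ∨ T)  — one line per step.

  start: ((T ∨ T) ∨ x0) ∨ ¬(T ∨ T)
  →1  (T ∨ x0) ∨ ¬(T ∨ T)
  →2  T ∨ ¬(T ∨ T)
  →3  T

Answer: after 3 steps: T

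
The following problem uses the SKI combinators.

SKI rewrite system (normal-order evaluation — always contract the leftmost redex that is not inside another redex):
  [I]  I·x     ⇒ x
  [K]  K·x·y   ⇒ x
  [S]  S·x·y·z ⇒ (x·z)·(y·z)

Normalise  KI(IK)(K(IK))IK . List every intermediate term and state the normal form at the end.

  start: KI(IK)(K(IK))IK
  [1] I(K(IK))IK
  [2] K(IK)IK
  [3] IKK
  [4] KK

Answer: normal form = KK  (in 4 steps)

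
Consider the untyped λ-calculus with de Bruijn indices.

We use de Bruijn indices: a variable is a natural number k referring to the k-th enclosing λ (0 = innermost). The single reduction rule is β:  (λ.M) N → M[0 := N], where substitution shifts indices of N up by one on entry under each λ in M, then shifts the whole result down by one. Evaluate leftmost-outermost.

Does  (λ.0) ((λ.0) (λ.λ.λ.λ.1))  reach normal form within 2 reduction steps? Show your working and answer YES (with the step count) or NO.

Answer: YES — reaches normal form λ.λ.λ.λ.1 in 2 ≤ 2 steps

Derivation:
  start: (λ.0) ((λ.0) (λ.λ.λ.λ.1))
  [1] (λ.0) (λ.λ.λ.λ.1)
  [2] λ.λ.λ.λ.1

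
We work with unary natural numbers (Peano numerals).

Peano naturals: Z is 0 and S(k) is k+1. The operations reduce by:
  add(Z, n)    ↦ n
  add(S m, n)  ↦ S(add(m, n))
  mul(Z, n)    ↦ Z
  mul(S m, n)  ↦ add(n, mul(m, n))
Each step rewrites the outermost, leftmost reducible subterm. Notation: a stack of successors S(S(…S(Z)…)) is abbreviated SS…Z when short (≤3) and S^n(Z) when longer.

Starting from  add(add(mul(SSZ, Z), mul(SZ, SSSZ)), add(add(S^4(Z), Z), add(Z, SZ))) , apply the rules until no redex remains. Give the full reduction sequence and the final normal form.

  start: add(add(mul(SSZ, Z), mul(SZ, SSSZ)), add(add(S^4(Z), Z), add(Z, SZ)))
  step 1: add(add(add(Z, mul(SZ, Z)), mul(SZ, SSSZ)), add(add(S^4(Z), Z), add(Z, SZ)))
  step 2: add(add(mul(SZ, Z), mul(SZ, SSSZ)), add(add(S^4(Z), Z), add(Z, SZ)))
  step 3: add(add(add(Z, mul(Z, Z)), mul(SZ, SSSZ)), add(add(S^4(Z), Z), add(Z, SZ)))
  step 4: add(add(mul(Z, Z), mul(SZ, SSSZ)), add(add(S^4(Z), Z), add(Z, SZ)))
  step 5: add(add(Z, mul(SZ, SSSZ)), add(add(S^4(Z), Z), add(Z, SZ)))
  step 6: add(mul(SZ, SSSZ), add(add(S^4(Z), Z), add(Z, SZ)))
  step 7: add(add(SSSZ, mul(Z, SSSZ)), add(add(S^4(Z), Z), add(Z, SZ)))
  step 8: add(S(add(SSZ, mul(Z, SSSZ))), add(add(S^4(Z), Z), add(Z, SZ)))
  step 9: S(add(add(SSZ, mul(Z, SSSZ)), add(add(S^4(Z), Z), add(Z, SZ))))
  step 10: S(add(S(add(SZ, mul(Z, SSSZ))), add(add(S^4(Z), Z), add(Z, SZ))))
  step 11: S(S(add(add(SZ, mul(Z, SSSZ)), add(add(S^4(Z), Z), add(Z, SZ)))))
  step 12: S(S(add(S(add(Z, mul(Z, SSSZ))), add(add(S^4(Z), Z), add(Z, SZ)))))
  step 13: S(S(S(add(add(Z, mul(Z, SSSZ)), add(add(S^4(Z), Z), add(Z, SZ))))))
  step 14: S(S(S(add(mul(Z, SSSZ), add(add(S^4(Z), Z), add(Z, SZ))))))
  step 15: S(S(S(add(Z, add(add(S^4(Z), Z), add(Z, SZ))))))
  step 16: S(S(S(add(add(S^4(Z), Z), add(Z, SZ)))))
  step 17: S(S(S(add(S(add(SSSZ, Z)), add(Z, SZ)))))
  step 18: S(S(S(S(add(add(SSSZ, Z), add(Z, SZ))))))
  step 19: S(S(S(S(add(S(add(SSZ, Z)), add(Z, SZ))))))
  step 20: S(S(S(S(S(add(add(SSZ, Z), add(Z, SZ)))))))
  step 21: S(S(S(S(S(add(S(add(SZ, Z)), add(Z, SZ)))))))
  step 22: S(S(S(S(S(S(add(add(SZ, Z), add(Z, SZ))))))))
  step 23: S(S(S(S(S(S(add(S(add(Z, Z)), add(Z, SZ))))))))
  step 24: S(S(S(S(S(S(S(add(add(Z, Z), add(Z, SZ)))))))))
  step 25: S(S(S(S(S(S(S(add(Z, add(Z, SZ)))))))))
  step 26: S(S(S(S(S(S(S(add(Z, SZ))))))))
  step 27: S^8(Z)

Answer: normal form = S^8(Z)  (in 27 steps)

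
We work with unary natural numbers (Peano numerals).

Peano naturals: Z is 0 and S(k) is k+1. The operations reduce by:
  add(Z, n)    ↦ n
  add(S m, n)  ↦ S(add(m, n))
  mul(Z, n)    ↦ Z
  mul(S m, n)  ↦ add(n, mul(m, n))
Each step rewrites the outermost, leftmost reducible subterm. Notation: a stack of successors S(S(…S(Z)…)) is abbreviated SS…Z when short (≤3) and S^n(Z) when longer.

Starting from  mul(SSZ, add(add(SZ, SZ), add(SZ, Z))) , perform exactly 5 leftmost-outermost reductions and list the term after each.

  start: mul(SSZ, add(add(SZ, SZ), add(SZ, Z)))
  [1] add(add(add(SZ, SZ), add(SZ, Z)), mul(SZ, add(add(SZ, SZ), add(SZ, Z))))
  [2] add(add(S(add(Z, SZ)), add(SZ, Z)), mul(SZ, add(add(SZ, SZ), add(SZ, Z))))
  [3] add(S(add(add(Z, SZ), add(SZ, Z))), mul(SZ, add(add(SZ, SZ), add(SZ, Z))))
  [4] S(add(add(add(Z, SZ), add(SZ, Z)), mul(SZ, add(add(SZ, SZ), add(SZ, Z)))))
  [5] S(add(add(SZ, add(SZ, Z)), mul(SZ, add(add(SZ, SZ), add(SZ, Z)))))

Answer: after 5 steps: S(add(add(SZ, add(SZ, Z)), mul(SZ, add(add(SZ, SZ), add(SZ, Z)))))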